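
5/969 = 5/969 = 0.01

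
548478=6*91413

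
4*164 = 656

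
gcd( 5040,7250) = 10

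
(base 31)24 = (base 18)3c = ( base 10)66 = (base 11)60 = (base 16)42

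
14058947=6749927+7309020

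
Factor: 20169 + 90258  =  3^1*36809^1 = 110427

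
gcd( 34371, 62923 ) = 1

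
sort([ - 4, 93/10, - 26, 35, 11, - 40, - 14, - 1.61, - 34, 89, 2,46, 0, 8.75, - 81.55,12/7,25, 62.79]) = [ - 81.55, - 40,-34, - 26, - 14,-4, -1.61, 0  ,  12/7,2, 8.75, 93/10,11, 25 , 35, 46, 62.79, 89] 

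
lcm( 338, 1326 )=17238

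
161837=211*767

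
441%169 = 103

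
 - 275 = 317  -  592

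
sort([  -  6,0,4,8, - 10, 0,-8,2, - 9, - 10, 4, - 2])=[-10, - 10, - 9,- 8, - 6, -2, 0, 0,2,  4,4, 8]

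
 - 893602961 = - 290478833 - 603124128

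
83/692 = 83/692 = 0.12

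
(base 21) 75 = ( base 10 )152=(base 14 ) ac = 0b10011000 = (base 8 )230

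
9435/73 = 129  +  18/73 = 129.25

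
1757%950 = 807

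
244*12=2928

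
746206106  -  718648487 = 27557619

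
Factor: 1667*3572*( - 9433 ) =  - 2^2*19^1*47^1 * 1667^1*9433^1=- 56169024892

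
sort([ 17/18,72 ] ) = [ 17/18,72] 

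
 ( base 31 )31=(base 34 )2q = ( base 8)136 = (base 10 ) 94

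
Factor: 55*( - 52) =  - 2860 = - 2^2 * 5^1*11^1*13^1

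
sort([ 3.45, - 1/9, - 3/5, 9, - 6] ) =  [ - 6 ,  -  3/5, - 1/9, 3.45, 9 ] 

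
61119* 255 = 15585345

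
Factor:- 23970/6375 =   -  94/25 = - 2^1 * 5^ ( - 2 )*47^1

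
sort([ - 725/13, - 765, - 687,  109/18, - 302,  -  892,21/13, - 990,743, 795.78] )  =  [ - 990,-892, - 765  , - 687, - 302, - 725/13,21/13, 109/18,743,  795.78]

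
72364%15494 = 10388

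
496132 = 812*611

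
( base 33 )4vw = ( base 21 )C5E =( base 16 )1523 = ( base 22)B3L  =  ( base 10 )5411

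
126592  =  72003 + 54589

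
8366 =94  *89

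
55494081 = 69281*801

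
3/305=3/305 = 0.01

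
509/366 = 509/366 =1.39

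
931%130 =21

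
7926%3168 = 1590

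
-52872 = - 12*4406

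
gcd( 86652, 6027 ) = 3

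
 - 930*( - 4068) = 3783240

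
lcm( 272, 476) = 1904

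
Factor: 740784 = 2^4*3^1*11^1*23^1 * 61^1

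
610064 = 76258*8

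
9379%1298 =293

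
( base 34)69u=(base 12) 4260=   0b1110001101000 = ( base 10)7272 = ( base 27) 9Q9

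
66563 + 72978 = 139541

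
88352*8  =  706816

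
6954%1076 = 498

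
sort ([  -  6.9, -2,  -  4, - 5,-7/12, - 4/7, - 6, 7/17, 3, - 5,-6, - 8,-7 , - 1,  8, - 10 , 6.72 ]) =[-10, - 8,-7, - 6.9 ,-6, -6, - 5, - 5,-4, - 2, - 1,  -  7/12,-4/7,  7/17,3,6.72, 8 ]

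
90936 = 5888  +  85048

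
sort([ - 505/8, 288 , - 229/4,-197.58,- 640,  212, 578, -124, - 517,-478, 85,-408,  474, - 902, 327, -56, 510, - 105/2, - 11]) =[ - 902,-640,  -  517, - 478, - 408, - 197.58, - 124 ,- 505/8, - 229/4, -56, - 105/2,  -  11,85, 212 , 288,327, 474, 510,  578] 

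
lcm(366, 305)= 1830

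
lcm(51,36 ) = 612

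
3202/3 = 1067 + 1/3 = 1067.33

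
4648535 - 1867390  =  2781145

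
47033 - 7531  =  39502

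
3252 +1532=4784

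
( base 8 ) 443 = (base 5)2131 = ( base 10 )291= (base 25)bg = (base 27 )al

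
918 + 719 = 1637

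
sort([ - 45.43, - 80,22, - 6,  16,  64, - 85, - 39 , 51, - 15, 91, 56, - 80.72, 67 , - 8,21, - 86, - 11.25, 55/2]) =[-86, - 85,-80.72, - 80,  -  45.43, - 39, - 15, - 11.25, - 8,-6,16, 21,22, 55/2,51, 56, 64,67,91] 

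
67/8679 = 67/8679 = 0.01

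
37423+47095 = 84518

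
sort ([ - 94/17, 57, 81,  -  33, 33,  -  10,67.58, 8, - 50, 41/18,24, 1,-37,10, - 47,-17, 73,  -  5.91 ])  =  [ - 50, - 47, -37,  -  33, - 17, - 10, - 5.91, - 94/17,1, 41/18 , 8, 10,24, 33, 57, 67.58, 73, 81 ] 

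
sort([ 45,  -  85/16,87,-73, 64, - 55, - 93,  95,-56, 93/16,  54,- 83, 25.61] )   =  [ - 93, -83, - 73, - 56, - 55 , - 85/16,  93/16,25.61, 45, 54,64,87, 95]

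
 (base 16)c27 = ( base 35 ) 2IV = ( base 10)3111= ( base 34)2nh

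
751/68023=751/68023 =0.01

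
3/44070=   1/14690 = 0.00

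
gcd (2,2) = 2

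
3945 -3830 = 115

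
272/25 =272/25= 10.88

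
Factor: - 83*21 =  - 1743=- 3^1*7^1*83^1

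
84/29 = 84/29  =  2.90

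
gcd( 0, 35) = 35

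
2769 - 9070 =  - 6301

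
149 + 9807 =9956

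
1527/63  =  509/21  =  24.24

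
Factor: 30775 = 5^2*1231^1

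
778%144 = 58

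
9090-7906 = 1184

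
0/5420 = 0 = 0.00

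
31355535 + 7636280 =38991815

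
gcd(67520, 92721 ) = 1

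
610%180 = 70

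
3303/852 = 3 + 249/284=3.88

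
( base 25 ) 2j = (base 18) 3F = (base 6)153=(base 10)69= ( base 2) 1000101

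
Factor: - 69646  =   - 2^1*97^1*359^1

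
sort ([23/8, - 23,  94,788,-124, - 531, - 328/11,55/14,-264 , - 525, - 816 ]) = [ - 816, - 531, - 525, - 264, - 124  , - 328/11, - 23 , 23/8 , 55/14,  94,788 ]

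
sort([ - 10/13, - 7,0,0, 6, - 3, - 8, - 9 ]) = [ - 9, - 8,  -  7,  -  3,  -  10/13, 0,  0, 6]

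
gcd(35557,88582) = 1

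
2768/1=2768 = 2768.00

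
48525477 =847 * 57291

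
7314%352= 274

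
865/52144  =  865/52144  =  0.02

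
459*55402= 25429518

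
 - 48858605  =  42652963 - 91511568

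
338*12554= 4243252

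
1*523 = 523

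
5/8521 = 5/8521 = 0.00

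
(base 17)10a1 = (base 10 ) 5084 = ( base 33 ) 4m2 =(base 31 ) 590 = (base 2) 1001111011100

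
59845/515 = 116 + 21/103 = 116.20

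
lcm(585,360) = 4680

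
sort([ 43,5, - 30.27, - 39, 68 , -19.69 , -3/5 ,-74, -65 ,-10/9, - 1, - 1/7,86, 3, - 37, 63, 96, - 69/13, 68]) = [ - 74,- 65,-39, - 37,-30.27, - 19.69, - 69/13,- 10/9, - 1, - 3/5,  -  1/7, 3,5, 43,63, 68  ,  68, 86,96]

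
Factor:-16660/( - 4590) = 98/27 = 2^1*3^(-3)*7^2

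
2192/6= 1096/3 = 365.33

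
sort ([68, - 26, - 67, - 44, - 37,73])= [ - 67, - 44, - 37, - 26 , 68,73]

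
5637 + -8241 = -2604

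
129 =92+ 37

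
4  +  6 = 10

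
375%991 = 375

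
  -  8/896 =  - 1+111/112=- 0.01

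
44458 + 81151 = 125609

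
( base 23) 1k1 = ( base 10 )990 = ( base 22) 210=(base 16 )3DE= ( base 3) 1100200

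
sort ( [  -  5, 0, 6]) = [  -  5, 0, 6]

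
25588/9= 25588/9 = 2843.11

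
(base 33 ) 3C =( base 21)56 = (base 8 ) 157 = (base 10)111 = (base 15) 76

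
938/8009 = 938/8009  =  0.12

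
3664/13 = 281 + 11/13 = 281.85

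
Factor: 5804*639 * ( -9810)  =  - 2^3*3^4*5^1*71^1*109^1*1451^1  =  - 36382896360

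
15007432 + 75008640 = 90016072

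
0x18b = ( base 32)CB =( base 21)IH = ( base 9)478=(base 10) 395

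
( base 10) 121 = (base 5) 441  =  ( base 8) 171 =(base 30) 41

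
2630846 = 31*84866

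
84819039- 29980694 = 54838345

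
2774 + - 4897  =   - 2123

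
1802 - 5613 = -3811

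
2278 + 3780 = 6058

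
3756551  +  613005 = 4369556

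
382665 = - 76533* ( - 5 )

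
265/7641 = 265/7641 = 0.03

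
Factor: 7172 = 2^2 * 11^1*163^1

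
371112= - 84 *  ( - 4418 ) 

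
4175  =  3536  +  639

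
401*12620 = 5060620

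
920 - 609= 311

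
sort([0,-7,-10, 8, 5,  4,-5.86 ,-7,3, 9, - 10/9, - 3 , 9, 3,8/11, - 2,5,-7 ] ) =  [ - 10, - 7, - 7,-7, - 5.86,-3, - 2 , - 10/9, 0, 8/11,3, 3, 4,5, 5,8, 9, 9]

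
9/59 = 9/59=0.15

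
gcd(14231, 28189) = 7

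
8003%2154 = 1541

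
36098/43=839  +  21/43= 839.49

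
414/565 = 414/565  =  0.73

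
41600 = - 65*( - 640) 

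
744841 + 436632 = 1181473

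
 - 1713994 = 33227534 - 34941528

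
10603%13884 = 10603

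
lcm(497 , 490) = 34790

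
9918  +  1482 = 11400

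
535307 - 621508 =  - 86201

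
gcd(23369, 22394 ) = 1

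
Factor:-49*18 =-882 = - 2^1*3^2*7^2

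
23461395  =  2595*9041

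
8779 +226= 9005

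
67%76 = 67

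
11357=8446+2911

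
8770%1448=82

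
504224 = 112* 4502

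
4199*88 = 369512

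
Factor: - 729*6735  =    -  3^7*5^1*449^1 = - 4909815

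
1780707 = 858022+922685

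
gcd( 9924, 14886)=4962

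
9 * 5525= 49725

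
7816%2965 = 1886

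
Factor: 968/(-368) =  - 2^( - 1 )*11^2 * 23^(- 1)=-121/46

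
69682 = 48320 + 21362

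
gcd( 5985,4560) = 285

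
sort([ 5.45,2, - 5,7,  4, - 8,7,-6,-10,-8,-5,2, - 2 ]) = [-10,-8, - 8,-6 , - 5,-5, - 2, 2,2,  4, 5.45 , 7,7] 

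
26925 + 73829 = 100754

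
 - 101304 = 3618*(- 28 ) 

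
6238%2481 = 1276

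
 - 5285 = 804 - 6089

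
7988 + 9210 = 17198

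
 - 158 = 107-265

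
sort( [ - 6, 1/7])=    [ - 6,  1/7]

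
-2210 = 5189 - 7399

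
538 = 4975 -4437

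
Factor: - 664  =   - 2^3*83^1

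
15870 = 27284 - 11414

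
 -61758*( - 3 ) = 185274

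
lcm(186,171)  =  10602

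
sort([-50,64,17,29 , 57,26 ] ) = [  -  50 , 17, 26,  29 , 57, 64 ] 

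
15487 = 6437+9050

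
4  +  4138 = 4142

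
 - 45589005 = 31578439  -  77167444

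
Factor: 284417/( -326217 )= - 3^( - 1)*7^1 * 41^1*991^1*108739^( -1 ) 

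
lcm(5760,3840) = 11520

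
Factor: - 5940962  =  -2^1*557^1*5333^1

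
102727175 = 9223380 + 93503795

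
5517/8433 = 613/937 = 0.65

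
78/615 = 26/205 = 0.13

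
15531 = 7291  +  8240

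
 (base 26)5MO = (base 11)2A95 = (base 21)907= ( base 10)3976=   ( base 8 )7610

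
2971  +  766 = 3737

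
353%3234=353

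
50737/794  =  50737/794 = 63.90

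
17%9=8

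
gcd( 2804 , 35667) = 1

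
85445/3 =85445/3 = 28481.67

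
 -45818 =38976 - 84794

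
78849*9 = 709641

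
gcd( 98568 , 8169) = 3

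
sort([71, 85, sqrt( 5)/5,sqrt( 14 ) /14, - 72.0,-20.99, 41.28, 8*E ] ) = [-72.0,-20.99,sqrt( 14 )/14, sqrt( 5 ) /5, 8* E, 41.28, 71 , 85 ] 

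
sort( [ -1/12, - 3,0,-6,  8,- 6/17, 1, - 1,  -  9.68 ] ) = [ - 9.68, - 6, - 3, - 1, - 6/17, -1/12,0, 1,  8]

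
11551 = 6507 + 5044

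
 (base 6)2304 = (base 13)32B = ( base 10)544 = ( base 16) 220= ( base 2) 1000100000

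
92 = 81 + 11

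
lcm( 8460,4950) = 465300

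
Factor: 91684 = 2^2*22921^1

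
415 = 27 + 388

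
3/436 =3/436 = 0.01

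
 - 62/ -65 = 62/65=   0.95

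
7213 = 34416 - 27203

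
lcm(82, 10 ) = 410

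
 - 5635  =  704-6339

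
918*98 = 89964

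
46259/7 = 46259/7 = 6608.43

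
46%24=22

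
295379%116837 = 61705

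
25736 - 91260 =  - 65524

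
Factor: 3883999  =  7^1 * 19^2 * 29^1*53^1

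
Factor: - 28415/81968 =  - 2^ (-4 ) * 5^1 * 47^ ( - 1 ) * 109^ ( - 1 )*5683^1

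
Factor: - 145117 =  - 7^1*20731^1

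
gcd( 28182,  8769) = 3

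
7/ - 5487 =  - 7/5487 = -0.00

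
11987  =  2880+9107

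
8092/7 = 1156   =  1156.00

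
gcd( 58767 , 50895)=3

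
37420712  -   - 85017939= 122438651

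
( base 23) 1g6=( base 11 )751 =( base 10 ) 903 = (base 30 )103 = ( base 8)1607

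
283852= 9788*29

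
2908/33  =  2908/33 =88.12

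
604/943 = 604/943 =0.64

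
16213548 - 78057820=-61844272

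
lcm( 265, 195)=10335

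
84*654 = 54936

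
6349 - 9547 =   -  3198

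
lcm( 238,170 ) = 1190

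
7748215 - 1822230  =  5925985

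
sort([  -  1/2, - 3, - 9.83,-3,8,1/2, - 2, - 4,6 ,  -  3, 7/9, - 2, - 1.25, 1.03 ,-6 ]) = [- 9.83 , - 6, - 4,-3, - 3, - 3, - 2, - 2,-1.25, - 1/2, 1/2, 7/9 , 1.03, 6,  8] 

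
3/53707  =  3/53707 = 0.00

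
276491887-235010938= 41480949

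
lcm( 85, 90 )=1530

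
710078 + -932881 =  - 222803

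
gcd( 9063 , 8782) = 1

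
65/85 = 13/17 = 0.76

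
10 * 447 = 4470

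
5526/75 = 1842/25 = 73.68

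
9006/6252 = 1+459/1042 = 1.44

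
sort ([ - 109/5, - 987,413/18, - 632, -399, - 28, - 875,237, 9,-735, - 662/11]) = [ - 987, - 875, - 735, - 632, - 399, - 662/11, - 28, -109/5,9, 413/18,237]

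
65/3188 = 65/3188 = 0.02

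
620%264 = 92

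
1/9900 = 1/9900=0.00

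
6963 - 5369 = 1594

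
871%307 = 257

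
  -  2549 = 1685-4234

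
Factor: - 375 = -3^1*5^3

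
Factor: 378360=2^3*3^2*  5^1 * 1051^1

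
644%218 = 208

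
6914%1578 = 602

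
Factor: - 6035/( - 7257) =3^( - 1 )*5^1*17^1*41^( - 1)*59^(-1 )*71^1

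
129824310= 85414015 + 44410295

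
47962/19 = 47962/19 = 2524.32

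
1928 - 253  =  1675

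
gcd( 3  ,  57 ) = 3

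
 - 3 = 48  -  51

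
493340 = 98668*5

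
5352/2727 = 1784/909 = 1.96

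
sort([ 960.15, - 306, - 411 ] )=[ - 411, - 306, 960.15]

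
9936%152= 56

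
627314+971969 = 1599283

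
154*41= 6314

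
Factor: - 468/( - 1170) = 2/5 = 2^1*5^( - 1) 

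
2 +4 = 6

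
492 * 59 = 29028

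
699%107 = 57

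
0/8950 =0 = 0.00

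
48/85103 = 48/85103 =0.00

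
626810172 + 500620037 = 1127430209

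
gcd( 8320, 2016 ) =32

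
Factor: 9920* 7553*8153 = 2^6*5^1*7^1*13^1*31^2  *  83^1*263^1 =610869721280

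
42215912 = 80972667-38756755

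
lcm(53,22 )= 1166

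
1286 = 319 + 967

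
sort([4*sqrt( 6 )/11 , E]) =[ 4*sqrt( 6)/11,E]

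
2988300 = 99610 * 30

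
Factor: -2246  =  -2^1*1123^1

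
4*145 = 580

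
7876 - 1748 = 6128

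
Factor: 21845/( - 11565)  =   - 17/9=   - 3^( - 2)*17^1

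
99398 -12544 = 86854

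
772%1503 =772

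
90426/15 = 30142/5 = 6028.40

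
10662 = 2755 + 7907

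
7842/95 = 7842/95 = 82.55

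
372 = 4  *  93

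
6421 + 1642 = 8063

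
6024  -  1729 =4295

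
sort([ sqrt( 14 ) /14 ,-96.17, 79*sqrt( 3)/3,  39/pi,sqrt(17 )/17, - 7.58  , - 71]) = [ - 96.17, - 71, - 7.58, sqrt( 17)/17 , sqrt( 14)/14,39/pi,79*sqrt(3) /3]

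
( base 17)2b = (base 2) 101101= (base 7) 63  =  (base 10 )45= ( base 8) 55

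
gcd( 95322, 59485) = 1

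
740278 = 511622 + 228656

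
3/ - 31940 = - 1 + 31937/31940 = - 0.00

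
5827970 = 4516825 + 1311145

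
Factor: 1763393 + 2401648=3^1*347^1*4001^1 = 4165041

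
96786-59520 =37266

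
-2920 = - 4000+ 1080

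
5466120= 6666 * 820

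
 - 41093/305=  -135 + 82/305 =-134.73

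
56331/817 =56331/817 = 68.95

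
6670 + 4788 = 11458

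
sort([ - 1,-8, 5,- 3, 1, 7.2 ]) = [  -  8, - 3, -1,  1,5,7.2]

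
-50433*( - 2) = 100866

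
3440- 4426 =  - 986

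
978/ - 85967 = - 1+84989/85967 = - 0.01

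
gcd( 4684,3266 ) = 2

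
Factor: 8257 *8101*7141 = 477661182937 = 23^1*37^1* 193^1*359^1*8101^1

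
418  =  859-441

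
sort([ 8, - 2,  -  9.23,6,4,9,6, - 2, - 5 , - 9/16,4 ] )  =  [ - 9.23,-5, - 2,- 2, - 9/16 , 4,  4, 6 , 6,8 , 9] 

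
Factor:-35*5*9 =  - 3^2*5^2*7^1= - 1575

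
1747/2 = 873 + 1/2 = 873.50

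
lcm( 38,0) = 0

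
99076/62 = 1598= 1598.00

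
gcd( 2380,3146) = 2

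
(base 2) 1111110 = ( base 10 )126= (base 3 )11200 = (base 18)70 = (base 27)4I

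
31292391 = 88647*353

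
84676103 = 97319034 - 12642931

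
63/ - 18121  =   - 63/18121=- 0.00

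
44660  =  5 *8932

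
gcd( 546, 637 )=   91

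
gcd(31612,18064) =4516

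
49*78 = 3822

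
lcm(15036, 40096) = 120288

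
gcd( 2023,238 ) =119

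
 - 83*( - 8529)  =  707907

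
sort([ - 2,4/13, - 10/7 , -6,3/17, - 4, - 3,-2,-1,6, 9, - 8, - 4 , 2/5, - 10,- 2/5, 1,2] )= [ - 10,  -  8, - 6, - 4,- 4, - 3, - 2 , - 2, -10/7,-1,-2/5,  3/17, 4/13,  2/5, 1, 2,  6,9]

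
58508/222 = 263 + 61/111 = 263.55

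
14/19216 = 7/9608 = 0.00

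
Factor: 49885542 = 2^1 *3^2 * 7^1*283^1 * 1399^1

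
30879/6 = 5146+1/2 = 5146.50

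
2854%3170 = 2854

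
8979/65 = 138+ 9/65 =138.14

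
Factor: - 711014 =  - 2^1*355507^1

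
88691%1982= 1483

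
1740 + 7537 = 9277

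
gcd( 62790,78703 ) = 1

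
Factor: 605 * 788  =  2^2 * 5^1 * 11^2*197^1= 476740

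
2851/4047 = 2851/4047 =0.70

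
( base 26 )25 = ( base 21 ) 2F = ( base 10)57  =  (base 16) 39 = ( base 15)3C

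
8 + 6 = 14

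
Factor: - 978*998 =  - 2^2*3^1* 163^1*499^1= - 976044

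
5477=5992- 515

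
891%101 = 83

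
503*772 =388316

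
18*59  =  1062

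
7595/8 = 949+ 3/8= 949.38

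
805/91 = 8 + 11/13  =  8.85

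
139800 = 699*200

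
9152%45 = 17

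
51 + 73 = 124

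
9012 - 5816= 3196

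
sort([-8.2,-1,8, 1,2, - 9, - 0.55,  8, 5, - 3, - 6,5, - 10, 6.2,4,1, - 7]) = [ - 10, - 9,  -  8.2, - 7, - 6,- 3, - 1, - 0.55,1, 1, 2,4,  5, 5,6.2,8,8 ] 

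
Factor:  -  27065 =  - 5^1*5413^1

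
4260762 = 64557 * 66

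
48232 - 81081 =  - 32849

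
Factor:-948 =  - 2^2*3^1*79^1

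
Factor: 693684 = 2^2*3^4*2141^1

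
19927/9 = 19927/9 = 2214.11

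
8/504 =1/63 = 0.02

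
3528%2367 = 1161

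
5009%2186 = 637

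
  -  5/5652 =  - 5/5652 =- 0.00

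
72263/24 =3010 + 23/24 = 3010.96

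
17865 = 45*397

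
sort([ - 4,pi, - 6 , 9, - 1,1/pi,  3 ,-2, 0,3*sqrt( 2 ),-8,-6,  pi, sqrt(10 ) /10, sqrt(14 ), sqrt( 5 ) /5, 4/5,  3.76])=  [-8,  -  6 , -6,  -  4,  -  2,  -  1, 0,sqrt( 10) /10  ,  1/pi, sqrt(5)/5, 4/5,3, pi,pi,sqrt(14), 3.76,3*sqrt(  2), 9 ]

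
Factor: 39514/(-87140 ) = - 2^( - 1)*5^(  -  1)  *23^1*859^1*4357^( - 1) = - 19757/43570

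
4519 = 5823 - 1304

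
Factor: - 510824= - 2^3 * 63853^1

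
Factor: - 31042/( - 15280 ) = 15521/7640 = 2^( - 3 )*5^(- 1) * 11^1*17^1*83^1*191^(- 1 )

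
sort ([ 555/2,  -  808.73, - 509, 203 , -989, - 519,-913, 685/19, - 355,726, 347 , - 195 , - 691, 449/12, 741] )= [  -  989, - 913, - 808.73,- 691, - 519, - 509 , - 355, - 195 , 685/19, 449/12, 203,555/2,347 , 726, 741 ]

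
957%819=138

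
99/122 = 99/122 = 0.81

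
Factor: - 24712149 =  - 3^1*7^1*11^1 * 106979^1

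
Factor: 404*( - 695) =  - 2^2*5^1*101^1*139^1 = - 280780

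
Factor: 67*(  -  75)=  -  3^1*5^2 * 67^1=   -5025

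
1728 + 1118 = 2846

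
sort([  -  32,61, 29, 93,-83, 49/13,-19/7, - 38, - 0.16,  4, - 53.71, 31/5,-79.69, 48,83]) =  [- 83, - 79.69,-53.71, - 38,  -  32, - 19/7, - 0.16, 49/13, 4,31/5, 29,  48, 61,83, 93]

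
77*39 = 3003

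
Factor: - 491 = -491^1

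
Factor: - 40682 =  - 2^1 * 20341^1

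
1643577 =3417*481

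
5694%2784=126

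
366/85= 366/85= 4.31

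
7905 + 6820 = 14725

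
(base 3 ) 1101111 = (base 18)324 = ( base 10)1012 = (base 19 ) 2F5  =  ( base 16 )3f4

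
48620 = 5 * 9724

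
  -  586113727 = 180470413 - 766584140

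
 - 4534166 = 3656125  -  8190291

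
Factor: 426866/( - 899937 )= - 2^1 * 3^( - 3 )*11^1*19403^1*33331^( - 1) 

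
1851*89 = 164739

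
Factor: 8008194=2^1*3^1*53^1*25183^1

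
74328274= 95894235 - 21565961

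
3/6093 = 1/2031 = 0.00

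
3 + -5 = - 2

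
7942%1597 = 1554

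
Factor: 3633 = 3^1*7^1  *173^1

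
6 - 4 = 2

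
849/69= 283/23 = 12.30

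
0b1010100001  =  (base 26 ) pn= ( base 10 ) 673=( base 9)827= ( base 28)O1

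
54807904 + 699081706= 753889610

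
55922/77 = 726 + 20/77 = 726.26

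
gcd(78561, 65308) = 29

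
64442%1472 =1146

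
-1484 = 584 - 2068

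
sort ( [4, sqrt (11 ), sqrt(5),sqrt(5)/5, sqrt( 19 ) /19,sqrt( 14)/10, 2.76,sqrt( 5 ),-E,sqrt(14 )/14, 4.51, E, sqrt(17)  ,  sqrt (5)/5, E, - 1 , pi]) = [-E,  -  1, sqrt(19)/19, sqrt( 14)/14,  sqrt( 14)/10 , sqrt( 5 ) /5 , sqrt(5)/5,sqrt( 5), sqrt( 5 ),  E, E,2.76,  pi,  sqrt(11 ),  4,sqrt( 17), 4.51 ]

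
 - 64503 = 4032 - 68535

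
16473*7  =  115311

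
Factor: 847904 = 2^5*26497^1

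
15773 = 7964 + 7809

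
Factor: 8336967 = 3^1*2778989^1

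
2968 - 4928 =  - 1960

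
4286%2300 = 1986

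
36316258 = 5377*6754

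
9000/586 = 15  +  105/293 = 15.36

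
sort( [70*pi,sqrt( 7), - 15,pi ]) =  [ - 15,sqrt(7),pi,70* pi]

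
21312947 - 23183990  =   - 1871043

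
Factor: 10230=2^1*3^1  *5^1*11^1*31^1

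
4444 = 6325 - 1881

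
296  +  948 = 1244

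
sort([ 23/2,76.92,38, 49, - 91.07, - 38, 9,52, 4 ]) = [- 91.07, - 38,  4,  9 , 23/2, 38, 49, 52, 76.92 ]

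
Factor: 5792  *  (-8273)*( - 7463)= 2^5*17^1*181^1*439^1*8273^1 = 357606183008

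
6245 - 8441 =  - 2196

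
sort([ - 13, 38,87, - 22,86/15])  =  [ - 22, -13,86/15,  38,87]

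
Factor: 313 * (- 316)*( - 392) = 2^5 * 7^2*79^1*313^1=38771936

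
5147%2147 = 853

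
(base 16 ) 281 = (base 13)3A4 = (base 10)641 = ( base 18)1hb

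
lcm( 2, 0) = 0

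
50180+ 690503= 740683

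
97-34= 63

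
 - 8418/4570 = - 2 + 361/2285 = -  1.84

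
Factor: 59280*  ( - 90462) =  - 5362587360 = - 2^5*3^2* 5^1*13^1*19^1*15077^1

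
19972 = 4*4993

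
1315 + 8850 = 10165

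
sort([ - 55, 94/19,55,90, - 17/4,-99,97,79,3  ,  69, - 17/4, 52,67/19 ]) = [ - 99, - 55 , - 17/4, - 17/4,  3, 67/19,94/19,52, 55,69, 79, 90, 97]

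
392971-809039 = -416068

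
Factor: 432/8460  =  2^2*3^1 * 5^( - 1)*47^(-1)= 12/235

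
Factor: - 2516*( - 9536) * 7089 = 2^8*3^1* 17^2*37^1 * 139^1*149^1 = 170083371264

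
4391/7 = 4391/7  =  627.29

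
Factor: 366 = 2^1*3^1 * 61^1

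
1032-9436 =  - 8404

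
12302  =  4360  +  7942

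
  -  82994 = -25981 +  - 57013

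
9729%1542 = 477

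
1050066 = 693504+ 356562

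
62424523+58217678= 120642201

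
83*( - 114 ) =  - 9462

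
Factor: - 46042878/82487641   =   -2^1*3^1*7^1*83^(-1)*971^1*1129^1 * 993827^( - 1)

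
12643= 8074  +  4569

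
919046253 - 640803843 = 278242410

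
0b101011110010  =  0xAF2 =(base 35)2a2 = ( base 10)2802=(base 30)33c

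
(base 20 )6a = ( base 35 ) 3p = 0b10000010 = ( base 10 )130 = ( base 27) 4M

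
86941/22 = 3951 + 19/22 =3951.86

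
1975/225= 79/9 = 8.78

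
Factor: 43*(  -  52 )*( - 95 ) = 212420 =2^2*5^1*13^1*19^1*43^1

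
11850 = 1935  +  9915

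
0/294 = 0= 0.00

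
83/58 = 83/58=1.43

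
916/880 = 229/220  =  1.04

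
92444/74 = 1249 + 9/37 =1249.24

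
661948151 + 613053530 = 1275001681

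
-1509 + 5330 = 3821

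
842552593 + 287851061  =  1130403654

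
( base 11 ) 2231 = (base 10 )2938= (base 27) 40m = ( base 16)b7a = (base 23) 5ch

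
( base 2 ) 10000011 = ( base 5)1011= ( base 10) 131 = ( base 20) 6b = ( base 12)ab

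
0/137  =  0 =0.00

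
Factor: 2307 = 3^1*769^1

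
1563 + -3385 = - 1822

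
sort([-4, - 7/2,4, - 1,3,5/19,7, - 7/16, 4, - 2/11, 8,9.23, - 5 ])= [ - 5, - 4 , - 7/2 , - 1, - 7/16, - 2/11, 5/19,3,4,4,7 , 8,9.23] 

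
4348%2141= 66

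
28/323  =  28/323 = 0.09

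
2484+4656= 7140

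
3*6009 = 18027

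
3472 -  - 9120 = 12592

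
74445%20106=14127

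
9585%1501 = 579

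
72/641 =72/641= 0.11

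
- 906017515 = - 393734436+- 512283079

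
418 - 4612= -4194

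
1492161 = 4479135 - 2986974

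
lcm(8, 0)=0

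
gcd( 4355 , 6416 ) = 1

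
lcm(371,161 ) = 8533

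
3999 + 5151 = 9150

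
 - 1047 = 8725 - 9772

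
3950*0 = 0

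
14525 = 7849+6676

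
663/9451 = 51/727 = 0.07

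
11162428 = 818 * 13646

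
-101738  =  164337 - 266075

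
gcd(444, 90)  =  6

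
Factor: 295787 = 295787^1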